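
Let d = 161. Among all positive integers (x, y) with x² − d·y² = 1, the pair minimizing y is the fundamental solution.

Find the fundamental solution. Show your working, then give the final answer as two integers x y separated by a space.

d=161: √d = [12; 1,2,4,1,2,1,4,2,1,24] (ℓ=10, even), read p_9/q_9
i=0: a=12 ⇒ p=12, q=1
…
i=2: a=2 ⇒ p=38, q=3
…
i=4: a=1 ⇒ p=203, q=16
i=5: a=2 ⇒ p=571, q=45
…
i=8: a=2 ⇒ p=8108, q=639
i=9: a=1 ⇒ p=11775, q=928
(x₁, y₁) = (11775, 928);  11775² − 161·928² = 1 ✓

11775 928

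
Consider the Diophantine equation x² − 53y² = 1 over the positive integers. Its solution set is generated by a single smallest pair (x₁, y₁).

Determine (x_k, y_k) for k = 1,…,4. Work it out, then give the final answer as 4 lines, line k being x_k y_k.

[7; 3,1,1,3,14] for √53; ℓ=5 ⇒ convergent index 9
a_0=7:  p_0=7·1+0=7,  q_0=7·0+1=1
…
a_3=1:  p_3=1·29+22=51,  q_3=1·4+3=7
…
a_8=1:  p_8=1·10578+7979=18557,  q_8=1·1453+1096=2549
a_9=3:  p_9=3·18557+10578=66249,  q_9=3·2549+1453=9100
fundamental: x₁=66249, y₁=9100  (since 4388930001 − 53·82810000 = 1)
(66249+9100√53)^2 = 8777860001 + 1205731800√53
(66249+9100√53)^3 = 1163048894346249 + 159757052027300√53
(66249+9100√53)^4 = 154101652394311440001 + 21167489878307463600√53

66249 9100
8777860001 1205731800
1163048894346249 159757052027300
154101652394311440001 21167489878307463600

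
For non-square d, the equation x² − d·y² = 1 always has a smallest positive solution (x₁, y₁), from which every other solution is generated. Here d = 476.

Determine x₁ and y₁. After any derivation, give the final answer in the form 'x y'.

[21; 1,4,2,10,2,4,1,42] for √476; ℓ=8 ⇒ convergent index 7
step 0: (21, 1)  from 21·(1,0) + (0,1)
step 1: (22, 1)  from 1·(21,1) + (1,0)
…
step 3: (240, 11)  from 2·(109,5) + (22,1)
step 4: (2509, 115)  from 10·(240,11) + (109,5)
…
step 6: (23541, 1079)  from 4·(5258,241) + (2509,115)
step 7: (28799, 1320)  from 1·(23541,1079) + (5258,241)
→ (28799, 1320).  Check: 28799²=829382401, 476·1320²=829382400, difference 1.

28799 1320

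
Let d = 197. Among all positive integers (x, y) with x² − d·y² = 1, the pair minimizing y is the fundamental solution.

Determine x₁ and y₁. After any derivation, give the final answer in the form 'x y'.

393 28

√197 = [14; 28, …], period ℓ=1 (odd) → k=1
a_0=14:  p_0=14·1+0=14,  q_0=14·0+1=1
a_1=28:  p_1=28·14+1=393,  q_1=28·1+0=28
→ (393, 28).  Check: 393²=154449, 197·28²=154448, difference 1.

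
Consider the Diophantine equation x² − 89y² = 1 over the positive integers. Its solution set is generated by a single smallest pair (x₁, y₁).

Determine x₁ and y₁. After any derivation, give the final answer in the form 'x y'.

√89 = [9; 2,3,3,2,18, …], period ℓ=5 (odd) → k=9
k=0  a_k=9  p_k/q_k = 9/1
k=1  a_k=2  p_k/q_k = 19/2
k=2  a_k=3  p_k/q_k = 66/7
k=3  a_k=3  p_k/q_k = 217/23
…
k=7  a_k=3  p_k/q_k = 66019/6998
k=8  a_k=3  p_k/q_k = 216991/23001
k=9  a_k=2  p_k/q_k = 500001/53000
(x₁, y₁) = (500001, 53000);  500001² − 89·53000² = 1 ✓

500001 53000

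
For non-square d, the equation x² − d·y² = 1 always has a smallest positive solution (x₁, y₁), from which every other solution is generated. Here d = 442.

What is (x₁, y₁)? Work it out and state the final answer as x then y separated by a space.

883 42

d=442: √d = [21; 42] (ℓ=1, odd), read p_1/q_1
a_0=21:  p_0=21·1+0=21,  q_0=21·0+1=1
a_1=42:  p_1=42·21+1=883,  q_1=42·1+0=42
→ (883, 42).  Check: 883²=779689, 442·42²=779688, difference 1.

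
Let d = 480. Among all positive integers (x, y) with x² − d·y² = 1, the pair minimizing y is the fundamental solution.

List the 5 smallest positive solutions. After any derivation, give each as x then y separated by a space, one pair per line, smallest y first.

d=480: √d = [21; 1,9,1,42] (ℓ=4, even), read p_3/q_3
i=0: a=21 ⇒ p=21, q=1
i=1: a=1 ⇒ p=22, q=1
i=2: a=9 ⇒ p=219, q=10
i=3: a=1 ⇒ p=241, q=11
(x₁, y₁) = (241, 11);  241² − 480·11² = 1 ✓
(x_2, y_2) = (241·241 + 480·11·11, 241·11 + 11·241) = (116161, 5302)
(x_3, y_3) = (241·116161 + 480·11·5302, 241·5302 + 11·116161) = (55989361, 2555553)
(x_4, y_4) = (241·55989361 + 480·11·2555553, 241·2555553 + 11·55989361) = (26986755841, 1231771244)
(x_5, y_5) = (241·26986755841 + 480·11·1231771244, 241·1231771244 + 11·26986755841) = (13007560326001, 593711184055)

241 11
116161 5302
55989361 2555553
26986755841 1231771244
13007560326001 593711184055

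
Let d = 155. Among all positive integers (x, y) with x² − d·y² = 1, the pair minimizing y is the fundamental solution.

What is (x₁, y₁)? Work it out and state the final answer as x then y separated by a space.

249 20

d=155: √d = [12; 2,4,2,24] (ℓ=4, even), read p_3/q_3
i=0: a=12 ⇒ p=12, q=1
i=1: a=2 ⇒ p=25, q=2
i=2: a=4 ⇒ p=112, q=9
i=3: a=2 ⇒ p=249, q=20
(x₁, y₁) = (249, 20);  249² − 155·20² = 1 ✓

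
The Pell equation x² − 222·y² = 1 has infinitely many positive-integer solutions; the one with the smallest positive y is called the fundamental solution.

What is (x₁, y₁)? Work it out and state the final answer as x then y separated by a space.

149 10

√222 → a₀=14, period (1,8,1,28); ℓ=4 even so k=3
a_0=14:  p_0=14·1+0=14,  q_0=14·0+1=1
…
a_2=8:  p_2=8·15+14=134,  q_2=8·1+1=9
a_3=1:  p_3=1·134+15=149,  q_3=1·9+1=10
fundamental: x₁=149, y₁=10  (since 22201 − 222·100 = 1)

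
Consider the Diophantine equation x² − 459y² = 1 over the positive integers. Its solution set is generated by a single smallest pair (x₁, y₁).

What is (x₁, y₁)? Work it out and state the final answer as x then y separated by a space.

499850 23331

√459 → a₀=21, period (2,2,1,4,21,4,1,2,2,42); ℓ=10 even so k=9
k=0  a_k=21  p_k/q_k = 21/1
k=1  a_k=2  p_k/q_k = 43/2
k=2  a_k=2  p_k/q_k = 107/5
k=3  a_k=1  p_k/q_k = 150/7
k=4  a_k=4  p_k/q_k = 707/33
…
k=6  a_k=4  p_k/q_k = 60695/2833
…
k=8  a_k=2  p_k/q_k = 212079/9899
k=9  a_k=2  p_k/q_k = 499850/23331
fundamental: x₁=499850, y₁=23331  (since 249850022500 − 459·544335561 = 1)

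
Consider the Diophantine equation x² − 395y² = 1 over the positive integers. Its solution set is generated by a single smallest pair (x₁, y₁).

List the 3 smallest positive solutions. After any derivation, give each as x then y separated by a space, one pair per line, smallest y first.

159 8
50561 2544
16078239 808984

√395 = [19; 1,6,1,38, …], period ℓ=4 (even) → k=3
k=0  a_k=19  p_k/q_k = 19/1
k=1  a_k=1  p_k/q_k = 20/1
k=2  a_k=6  p_k/q_k = 139/7
k=3  a_k=1  p_k/q_k = 159/8
→ (159, 8).  Check: 159²=25281, 395·8²=25280, difference 1.
(x_2, y_2) = (159·159 + 395·8·8, 159·8 + 8·159) = (50561, 2544)
(x_3, y_3) = (159·50561 + 395·8·2544, 159·2544 + 8·50561) = (16078239, 808984)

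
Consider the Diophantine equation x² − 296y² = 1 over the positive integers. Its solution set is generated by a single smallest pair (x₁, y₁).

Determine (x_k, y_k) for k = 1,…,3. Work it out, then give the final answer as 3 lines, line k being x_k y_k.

d=296: √d = [17; 4,1,7,1,4,34] (ℓ=6, even), read p_5/q_5
i=0: a=17 ⇒ p=17, q=1
i=1: a=4 ⇒ p=69, q=4
i=2: a=1 ⇒ p=86, q=5
i=3: a=7 ⇒ p=671, q=39
i=4: a=1 ⇒ p=757, q=44
i=5: a=4 ⇒ p=3699, q=215
fundamental: x₁=3699, y₁=215  (since 13682601 − 296·46225 = 1)
n=2: (3699,215)∘(3699,215) = (3699·3699+296·215·215, 3699·215+215·3699) = (27365201,1590570)
n=3: (27365201,1590570)∘(3699,215) = (3699·27365201+296·215·1590570, 3699·1590570+215·27365201) = (202447753299,11767036645)

3699 215
27365201 1590570
202447753299 11767036645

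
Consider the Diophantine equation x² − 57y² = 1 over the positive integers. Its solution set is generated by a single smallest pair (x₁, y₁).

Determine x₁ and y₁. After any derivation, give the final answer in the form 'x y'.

151 20

[7; 1,1,4,1,1,14] for √57; ℓ=6 ⇒ convergent index 5
step 0: (7, 1)  from 7·(1,0) + (0,1)
step 1: (8, 1)  from 1·(7,1) + (1,0)
…
step 3: (68, 9)  from 4·(15,2) + (8,1)
step 4: (83, 11)  from 1·(68,9) + (15,2)
step 5: (151, 20)  from 1·(83,11) + (68,9)
(x₁, y₁) = (151, 20);  151² − 57·20² = 1 ✓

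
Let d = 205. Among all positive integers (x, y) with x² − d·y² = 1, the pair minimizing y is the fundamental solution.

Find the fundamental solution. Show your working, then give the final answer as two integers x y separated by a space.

[14; 3,6,1,4,1,6,3,28] for √205; ℓ=8 ⇒ convergent index 7
k=0  a_k=14  p_k/q_k = 14/1
…
k=2  a_k=6  p_k/q_k = 272/19
k=3  a_k=1  p_k/q_k = 315/22
…
k=6  a_k=6  p_k/q_k = 12614/881
k=7  a_k=3  p_k/q_k = 39689/2772
fundamental: x₁=39689, y₁=2772  (since 1575216721 − 205·7683984 = 1)

39689 2772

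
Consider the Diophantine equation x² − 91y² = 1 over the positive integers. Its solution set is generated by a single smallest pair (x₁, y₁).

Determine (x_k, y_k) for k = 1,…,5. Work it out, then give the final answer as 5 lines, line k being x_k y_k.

[9; 1,1,5,1,5,1,1,18] for √91; ℓ=8 ⇒ convergent index 7
i=0: a=9 ⇒ p=9, q=1
i=1: a=1 ⇒ p=10, q=1
i=2: a=1 ⇒ p=19, q=2
i=3: a=5 ⇒ p=105, q=11
i=4: a=1 ⇒ p=124, q=13
i=5: a=5 ⇒ p=725, q=76
i=6: a=1 ⇒ p=849, q=89
i=7: a=1 ⇒ p=1574, q=165
(x₁, y₁) = (1574, 165);  1574² − 91·165² = 1 ✓
n=2: (1574,165)∘(1574,165) = (1574·1574+91·165·165, 1574·165+165·1574) = (4954951,519420)
n=3: (4954951,519420)∘(1574,165) = (1574·4954951+91·165·519420, 1574·519420+165·4954951) = (15598184174,1635133995)
n=4: (15598184174,1635133995)∘(1574,165) = (1574·15598184174+91·165·1635133995, 1574·1635133995+165·15598184174) = (49103078824801,5147401296840)
n=5: (49103078824801,5147401296840)∘(1574,165) = (1574·49103078824801+91·165·5147401296840, 1574·5147401296840+165·49103078824801) = (154576476542289374,16204017647318325)

1574 165
4954951 519420
15598184174 1635133995
49103078824801 5147401296840
154576476542289374 16204017647318325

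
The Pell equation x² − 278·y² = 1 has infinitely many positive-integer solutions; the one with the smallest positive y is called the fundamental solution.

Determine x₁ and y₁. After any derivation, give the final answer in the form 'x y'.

2501 150

√278 = [16; 1,2,16,2,1,32, …], period ℓ=6 (even) → k=5
step 0: (16, 1)  from 16·(1,0) + (0,1)
step 1: (17, 1)  from 1·(16,1) + (1,0)
…
step 3: (817, 49)  from 16·(50,3) + (17,1)
step 4: (1684, 101)  from 2·(817,49) + (50,3)
step 5: (2501, 150)  from 1·(1684,101) + (817,49)
→ (2501, 150).  Check: 2501²=6255001, 278·150²=6255000, difference 1.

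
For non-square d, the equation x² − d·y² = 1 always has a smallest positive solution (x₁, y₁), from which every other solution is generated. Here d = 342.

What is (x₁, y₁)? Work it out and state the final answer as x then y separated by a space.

d=342: √d = [18; 2,36] (ℓ=2, even), read p_1/q_1
k=0  a_k=18  p_k/q_k = 18/1
k=1  a_k=2  p_k/q_k = 37/2
→ (37, 2).  Check: 37²=1369, 342·2²=1368, difference 1.

37 2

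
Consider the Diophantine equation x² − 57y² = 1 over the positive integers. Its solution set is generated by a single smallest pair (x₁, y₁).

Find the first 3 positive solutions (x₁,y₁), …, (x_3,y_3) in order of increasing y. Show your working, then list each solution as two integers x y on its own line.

√57 = [7; 1,1,4,1,1,14, …], period ℓ=6 (even) → k=5
a_0=7:  p_0=7·1+0=7,  q_0=7·0+1=1
…
a_2=1:  p_2=1·8+7=15,  q_2=1·1+1=2
…
a_4=1:  p_4=1·68+15=83,  q_4=1·9+2=11
a_5=1:  p_5=1·83+68=151,  q_5=1·11+9=20
fundamental: x₁=151, y₁=20  (since 22801 − 57·400 = 1)
k=2:  x_2 = 151·151+57·20·20 = 45601,  y_2 = 151·20+20·151 = 6040
k=3:  x_3 = 151·45601+57·20·6040 = 13771351,  y_3 = 151·6040+20·45601 = 1824060

151 20
45601 6040
13771351 1824060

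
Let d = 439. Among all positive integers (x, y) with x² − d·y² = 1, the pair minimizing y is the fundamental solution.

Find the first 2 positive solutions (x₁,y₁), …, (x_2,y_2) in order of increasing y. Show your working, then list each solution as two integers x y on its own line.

440 21
387199 18480

d=439: √d = [20; 1,19,1,40] (ℓ=4, even), read p_3/q_3
k=0  a_k=20  p_k/q_k = 20/1
…
k=2  a_k=19  p_k/q_k = 419/20
k=3  a_k=1  p_k/q_k = 440/21
→ (440, 21).  Check: 440²=193600, 439·21²=193599, difference 1.
n=2: (440,21)∘(440,21) = (440·440+439·21·21, 440·21+21·440) = (387199,18480)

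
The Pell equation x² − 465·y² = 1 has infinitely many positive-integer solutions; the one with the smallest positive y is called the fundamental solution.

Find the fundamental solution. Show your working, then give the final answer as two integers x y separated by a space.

d=465: √d = [21; 1,1,3,2,2,2,3,1,1,42] (ℓ=10, even), read p_9/q_9
i=0: a=21 ⇒ p=21, q=1
i=1: a=1 ⇒ p=22, q=1
i=2: a=1 ⇒ p=43, q=2
i=3: a=3 ⇒ p=151, q=7
…
i=5: a=2 ⇒ p=841, q=39
i=6: a=2 ⇒ p=2027, q=94
i=7: a=3 ⇒ p=6922, q=321
i=8: a=1 ⇒ p=8949, q=415
i=9: a=1 ⇒ p=15871, q=736
fundamental: x₁=15871, y₁=736  (since 251888641 − 465·541696 = 1)

15871 736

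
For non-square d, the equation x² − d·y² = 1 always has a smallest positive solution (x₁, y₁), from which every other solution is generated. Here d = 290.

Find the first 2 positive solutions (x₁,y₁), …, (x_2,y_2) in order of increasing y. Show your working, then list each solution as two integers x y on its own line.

√290 → a₀=17, period (34); ℓ=1 odd so k=1
i=0: a=17 ⇒ p=17, q=1
i=1: a=34 ⇒ p=579, q=34
→ (579, 34).  Check: 579²=335241, 290·34²=335240, difference 1.
(579+34√290)^2 = 670481 + 39372√290

579 34
670481 39372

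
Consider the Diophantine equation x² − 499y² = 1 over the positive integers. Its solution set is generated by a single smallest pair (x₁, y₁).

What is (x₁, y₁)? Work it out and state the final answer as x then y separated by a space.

√499 = [22; 2,1,21,1,2,44, …], period ℓ=6 (even) → k=5
step 0: (22, 1)  from 22·(1,0) + (0,1)
…
step 4: (1519, 68)  from 1·(1452,65) + (67,3)
step 5: (4490, 201)  from 2·(1519,68) + (1452,65)
fundamental: x₁=4490, y₁=201  (since 20160100 − 499·40401 = 1)

4490 201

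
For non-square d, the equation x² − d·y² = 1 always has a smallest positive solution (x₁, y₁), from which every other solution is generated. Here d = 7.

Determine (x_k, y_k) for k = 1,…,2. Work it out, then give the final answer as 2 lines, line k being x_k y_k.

8 3
127 48

[2; 1,1,1,4] for √7; ℓ=4 ⇒ convergent index 3
i=0: a=2 ⇒ p=2, q=1
i=1: a=1 ⇒ p=3, q=1
i=2: a=1 ⇒ p=5, q=2
i=3: a=1 ⇒ p=8, q=3
fundamental: x₁=8, y₁=3  (since 64 − 7·9 = 1)
(8+3√7)^2 = 127 + 48√7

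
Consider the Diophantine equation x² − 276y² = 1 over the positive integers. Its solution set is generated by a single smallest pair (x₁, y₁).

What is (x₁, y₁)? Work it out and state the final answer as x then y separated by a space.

√276 → a₀=16, period (1,1,1,1,2,2,2,1,1,1,1,32); ℓ=12 even so k=11
k=0  a_k=16  p_k/q_k = 16/1
…
k=6  a_k=2  p_k/q_k = 515/31
…
k=10  a_k=1  p_k/q_k = 4768/287
k=11  a_k=1  p_k/q_k = 7775/468
(x₁, y₁) = (7775, 468);  7775² − 276·468² = 1 ✓

7775 468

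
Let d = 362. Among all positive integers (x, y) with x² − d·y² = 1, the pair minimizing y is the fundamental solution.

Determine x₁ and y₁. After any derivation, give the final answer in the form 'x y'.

d=362: √d = [19; 38] (ℓ=1, odd), read p_1/q_1
k=0  a_k=19  p_k/q_k = 19/1
k=1  a_k=38  p_k/q_k = 723/38
(x₁, y₁) = (723, 38);  723² − 362·38² = 1 ✓

723 38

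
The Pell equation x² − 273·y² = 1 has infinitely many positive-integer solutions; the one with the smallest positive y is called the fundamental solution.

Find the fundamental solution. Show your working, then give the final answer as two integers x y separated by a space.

√273 → a₀=16, period (1,1,10,1,1,32); ℓ=6 even so k=5
k=0  a_k=16  p_k/q_k = 16/1
k=1  a_k=1  p_k/q_k = 17/1
…
k=3  a_k=10  p_k/q_k = 347/21
k=4  a_k=1  p_k/q_k = 380/23
k=5  a_k=1  p_k/q_k = 727/44
fundamental: x₁=727, y₁=44  (since 528529 − 273·1936 = 1)

727 44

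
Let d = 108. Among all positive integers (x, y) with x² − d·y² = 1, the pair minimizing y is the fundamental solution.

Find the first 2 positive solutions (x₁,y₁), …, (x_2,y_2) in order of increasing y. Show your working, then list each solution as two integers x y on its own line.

d=108: √d = [10; 2,1,1,4,1,1,2,20] (ℓ=8, even), read p_7/q_7
step 0: (10, 1)  from 10·(1,0) + (0,1)
…
step 2: (31, 3)  from 1·(21,2) + (10,1)
…
step 5: (291, 28)  from 1·(239,23) + (52,5)
step 6: (530, 51)  from 1·(291,28) + (239,23)
step 7: (1351, 130)  from 2·(530,51) + (291,28)
fundamental: x₁=1351, y₁=130  (since 1825201 − 108·16900 = 1)
(1351+130√108)^2 = 3650401 + 351260√108

1351 130
3650401 351260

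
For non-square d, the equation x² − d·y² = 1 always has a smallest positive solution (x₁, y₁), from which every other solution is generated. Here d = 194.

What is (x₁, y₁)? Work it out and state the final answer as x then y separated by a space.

195 14

√194 = [13; 1,12,1,26, …], period ℓ=4 (even) → k=3
step 0: (13, 1)  from 13·(1,0) + (0,1)
step 1: (14, 1)  from 1·(13,1) + (1,0)
step 2: (181, 13)  from 12·(14,1) + (13,1)
step 3: (195, 14)  from 1·(181,13) + (14,1)
(x₁, y₁) = (195, 14);  195² − 194·14² = 1 ✓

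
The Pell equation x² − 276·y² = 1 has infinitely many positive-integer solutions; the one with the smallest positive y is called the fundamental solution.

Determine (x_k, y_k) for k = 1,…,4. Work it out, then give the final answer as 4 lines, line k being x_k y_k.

d=276: √d = [16; 1,1,1,1,2,2,2,1,1,1,1,32] (ℓ=12, even), read p_11/q_11
a_0=16:  p_0=16·1+0=16,  q_0=16·0+1=1
a_1=1:  p_1=1·16+1=17,  q_1=1·1+0=1
a_2=1:  p_2=1·17+16=33,  q_2=1·1+1=2
a_3=1:  p_3=1·33+17=50,  q_3=1·2+1=3
a_4=1:  p_4=1·50+33=83,  q_4=1·3+2=5
a_5=2:  p_5=2·83+50=216,  q_5=2·5+3=13
a_6=2:  p_6=2·216+83=515,  q_6=2·13+5=31
a_7=2:  p_7=2·515+216=1246,  q_7=2·31+13=75
a_8=1:  p_8=1·1246+515=1761,  q_8=1·75+31=106
…
a_10=1:  p_10=1·3007+1761=4768,  q_10=1·181+106=287
a_11=1:  p_11=1·4768+3007=7775,  q_11=1·287+181=468
→ (7775, 468).  Check: 7775²=60450625, 276·468²=60450624, difference 1.
(7775+468√276)^2 = 120901249 + 7277400√276
(7775+468√276)^3 = 1880014414175 + 113163569532√276
(7775+468√276)^4 = 29234224019520001 + 1759693498945200√276

7775 468
120901249 7277400
1880014414175 113163569532
29234224019520001 1759693498945200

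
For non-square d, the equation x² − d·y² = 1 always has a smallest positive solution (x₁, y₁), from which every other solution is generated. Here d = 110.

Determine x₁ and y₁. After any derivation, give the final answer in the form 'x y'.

21 2

√110 = [10; 2,20, …], period ℓ=2 (even) → k=1
k=0  a_k=10  p_k/q_k = 10/1
k=1  a_k=2  p_k/q_k = 21/2
(x₁, y₁) = (21, 2);  21² − 110·2² = 1 ✓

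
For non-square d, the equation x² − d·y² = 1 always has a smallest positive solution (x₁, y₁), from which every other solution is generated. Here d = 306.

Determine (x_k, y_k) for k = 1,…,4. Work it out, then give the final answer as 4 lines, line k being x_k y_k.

35 2
2449 140
171395 9798
11995201 685720

√306 → a₀=17, period (2,34); ℓ=2 even so k=1
i=0: a=17 ⇒ p=17, q=1
i=1: a=2 ⇒ p=35, q=2
(x₁, y₁) = (35, 2);  35² − 306·2² = 1 ✓
n=2: (35,2)∘(35,2) = (35·35+306·2·2, 35·2+2·35) = (2449,140)
n=3: (2449,140)∘(35,2) = (35·2449+306·2·140, 35·140+2·2449) = (171395,9798)
n=4: (171395,9798)∘(35,2) = (35·171395+306·2·9798, 35·9798+2·171395) = (11995201,685720)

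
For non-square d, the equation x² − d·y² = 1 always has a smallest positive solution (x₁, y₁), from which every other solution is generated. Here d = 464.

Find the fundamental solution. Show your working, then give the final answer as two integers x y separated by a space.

9801 455

√464 = [21; 1,1,5,1,1,1,5,1,1,42, …], period ℓ=10 (even) → k=9
k=0  a_k=21  p_k/q_k = 21/1
…
k=5  a_k=1  p_k/q_k = 517/24
…
k=7  a_k=5  p_k/q_k = 4502/209
k=8  a_k=1  p_k/q_k = 5299/246
k=9  a_k=1  p_k/q_k = 9801/455
→ (9801, 455).  Check: 9801²=96059601, 464·455²=96059600, difference 1.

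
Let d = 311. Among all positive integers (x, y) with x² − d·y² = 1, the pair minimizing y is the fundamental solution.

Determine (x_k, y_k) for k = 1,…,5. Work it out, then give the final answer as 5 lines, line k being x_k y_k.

16883880 957397
570130807708799 32329152120720
19252040283316857636360 1091683049815963029803
650098275797375082487964044801 36863691222253451430108430560
21952362553539551163393489436611779400 1244804277907160115380508441163715797

√311 = [17; 1,1,1,2,1,…,1,1,34, …], period ℓ=16 (even) → k=15
a_0=17:  p_0=17·1+0=17,  q_0=17·0+1=1
…
a_7=3:  p_7=3·1305+194=4109,  q_7=3·74+11=233
…
a_10=6:  p_10=6·217583+71158=1376656,  q_10=6·12338+4035=78063
…
a_14=1:  p_14=1·6159373+4565134=10724507,  q_14=1·349266+258865=608131
a_15=1:  p_15=1·10724507+6159373=16883880,  q_15=1·608131+349266=957397
(x₁, y₁) = (16883880, 957397);  16883880² − 311·957397² = 1 ✓
(16883880+957397√311)^2 = 570130807708799 + 32329152120720√311
(16883880+957397√311)^3 = 19252040283316857636360 + 1091683049815963029803√311
(16883880+957397√311)^4 = 650098275797375082487964044801 + 36863691222253451430108430560√311
(16883880+957397√311)^5 = 21952362553539551163393489436611779400 + 1244804277907160115380508441163715797√311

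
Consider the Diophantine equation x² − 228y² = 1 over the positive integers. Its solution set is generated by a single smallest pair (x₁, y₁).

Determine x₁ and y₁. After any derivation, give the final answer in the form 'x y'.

√228 → a₀=15, period (10,30); ℓ=2 even so k=1
k=0  a_k=15  p_k/q_k = 15/1
k=1  a_k=10  p_k/q_k = 151/10
→ (151, 10).  Check: 151²=22801, 228·10²=22800, difference 1.

151 10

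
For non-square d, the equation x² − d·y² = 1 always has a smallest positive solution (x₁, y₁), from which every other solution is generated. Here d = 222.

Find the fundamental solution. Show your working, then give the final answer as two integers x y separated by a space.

√222 → a₀=14, period (1,8,1,28); ℓ=4 even so k=3
step 0: (14, 1)  from 14·(1,0) + (0,1)
…
step 2: (134, 9)  from 8·(15,1) + (14,1)
step 3: (149, 10)  from 1·(134,9) + (15,1)
fundamental: x₁=149, y₁=10  (since 22201 − 222·100 = 1)

149 10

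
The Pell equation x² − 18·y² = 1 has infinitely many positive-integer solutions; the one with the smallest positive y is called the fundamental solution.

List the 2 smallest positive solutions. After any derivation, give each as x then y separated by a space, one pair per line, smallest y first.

17 4
577 136

[4; 4,8] for √18; ℓ=2 ⇒ convergent index 1
k=0  a_k=4  p_k/q_k = 4/1
k=1  a_k=4  p_k/q_k = 17/4
→ (17, 4).  Check: 17²=289, 18·4²=288, difference 1.
k=2:  x_2 = 17·17+18·4·4 = 577,  y_2 = 17·4+4·17 = 136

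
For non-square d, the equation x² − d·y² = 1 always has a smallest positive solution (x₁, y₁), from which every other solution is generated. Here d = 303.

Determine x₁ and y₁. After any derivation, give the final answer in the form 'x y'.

2524 145

[17; 2,2,5,2,2,34] for √303; ℓ=6 ⇒ convergent index 5
a_0=17:  p_0=17·1+0=17,  q_0=17·0+1=1
a_1=2:  p_1=2·17+1=35,  q_1=2·1+0=2
a_2=2:  p_2=2·35+17=87,  q_2=2·2+1=5
…
a_4=2:  p_4=2·470+87=1027,  q_4=2·27+5=59
a_5=2:  p_5=2·1027+470=2524,  q_5=2·59+27=145
→ (2524, 145).  Check: 2524²=6370576, 303·145²=6370575, difference 1.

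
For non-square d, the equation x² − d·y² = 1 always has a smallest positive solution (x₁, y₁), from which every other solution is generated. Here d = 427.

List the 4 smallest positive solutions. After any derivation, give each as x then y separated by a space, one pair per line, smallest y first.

d=427: √d = [20; 1,1,1,40] (ℓ=4, even), read p_3/q_3
a_0=20:  p_0=20·1+0=20,  q_0=20·0+1=1
…
a_2=1:  p_2=1·21+20=41,  q_2=1·1+1=2
a_3=1:  p_3=1·41+21=62,  q_3=1·2+1=3
fundamental: x₁=62, y₁=3  (since 3844 − 427·9 = 1)
(x_2, y_2) = (62·62 + 427·3·3, 62·3 + 3·62) = (7687, 372)
(x_3, y_3) = (62·7687 + 427·3·372, 62·372 + 3·7687) = (953126, 46125)
(x_4, y_4) = (62·953126 + 427·3·46125, 62·46125 + 3·953126) = (118179937, 5719128)

62 3
7687 372
953126 46125
118179937 5719128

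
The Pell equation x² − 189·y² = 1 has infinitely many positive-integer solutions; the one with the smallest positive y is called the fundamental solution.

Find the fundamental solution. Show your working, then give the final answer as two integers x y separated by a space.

d=189: √d = [13; 1,2,1,26] (ℓ=4, even), read p_3/q_3
step 0: (13, 1)  from 13·(1,0) + (0,1)
step 1: (14, 1)  from 1·(13,1) + (1,0)
step 2: (41, 3)  from 2·(14,1) + (13,1)
step 3: (55, 4)  from 1·(41,3) + (14,1)
fundamental: x₁=55, y₁=4  (since 3025 − 189·16 = 1)

55 4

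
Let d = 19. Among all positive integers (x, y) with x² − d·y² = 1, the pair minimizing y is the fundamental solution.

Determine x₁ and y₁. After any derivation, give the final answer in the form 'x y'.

√19 = [4; 2,1,3,1,2,8, …], period ℓ=6 (even) → k=5
i=0: a=4 ⇒ p=4, q=1
i=1: a=2 ⇒ p=9, q=2
…
i=4: a=1 ⇒ p=61, q=14
i=5: a=2 ⇒ p=170, q=39
(x₁, y₁) = (170, 39);  170² − 19·39² = 1 ✓

170 39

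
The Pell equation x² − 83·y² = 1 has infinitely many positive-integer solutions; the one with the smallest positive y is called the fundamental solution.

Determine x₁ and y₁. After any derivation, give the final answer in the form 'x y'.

[9; 9,18] for √83; ℓ=2 ⇒ convergent index 1
k=0  a_k=9  p_k/q_k = 9/1
k=1  a_k=9  p_k/q_k = 82/9
(x₁, y₁) = (82, 9);  82² − 83·9² = 1 ✓

82 9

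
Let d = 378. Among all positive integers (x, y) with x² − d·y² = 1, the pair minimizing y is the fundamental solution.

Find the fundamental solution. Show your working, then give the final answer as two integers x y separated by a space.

8749 450

[19; 2,3,1,4,1,3,2,38] for √378; ℓ=8 ⇒ convergent index 7
k=0  a_k=19  p_k/q_k = 19/1
k=1  a_k=2  p_k/q_k = 39/2
…
k=4  a_k=4  p_k/q_k = 836/43
…
k=6  a_k=3  p_k/q_k = 3869/199
k=7  a_k=2  p_k/q_k = 8749/450
→ (8749, 450).  Check: 8749²=76545001, 378·450²=76545000, difference 1.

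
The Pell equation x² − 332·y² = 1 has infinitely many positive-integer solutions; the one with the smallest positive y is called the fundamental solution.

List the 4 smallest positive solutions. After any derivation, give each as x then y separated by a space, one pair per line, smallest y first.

13447 738
361643617 19847772
9726043422151 533785979430
261572211433685377 14355640110942648

[18; 4,1,1,8,1,1,4,36] for √332; ℓ=8 ⇒ convergent index 7
i=0: a=18 ⇒ p=18, q=1
i=1: a=4 ⇒ p=73, q=4
i=2: a=1 ⇒ p=91, q=5
i=3: a=1 ⇒ p=164, q=9
…
i=6: a=1 ⇒ p=2970, q=163
i=7: a=4 ⇒ p=13447, q=738
(x₁, y₁) = (13447, 738);  13447² − 332·738² = 1 ✓
k=2:  x_2 = 13447·13447+332·738·738 = 361643617,  y_2 = 13447·738+738·13447 = 19847772
k=3:  x_3 = 13447·361643617+332·738·19847772 = 9726043422151,  y_3 = 13447·19847772+738·361643617 = 533785979430
k=4:  x_4 = 13447·9726043422151+332·738·533785979430 = 261572211433685377,  y_4 = 13447·533785979430+738·9726043422151 = 14355640110942648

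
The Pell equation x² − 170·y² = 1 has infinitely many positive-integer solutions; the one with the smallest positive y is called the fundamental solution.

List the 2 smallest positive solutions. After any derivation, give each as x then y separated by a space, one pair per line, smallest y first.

√170 = [13; 26, …], period ℓ=1 (odd) → k=1
i=0: a=13 ⇒ p=13, q=1
i=1: a=26 ⇒ p=339, q=26
→ (339, 26).  Check: 339²=114921, 170·26²=114920, difference 1.
(339+26√170)^2 = 229841 + 17628√170

339 26
229841 17628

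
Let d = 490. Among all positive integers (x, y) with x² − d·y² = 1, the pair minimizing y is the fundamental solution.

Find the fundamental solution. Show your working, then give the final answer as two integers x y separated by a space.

[22; 7,2,1,4,4,4,1,2,7,44] for √490; ℓ=10 ⇒ convergent index 9
k=0  a_k=22  p_k/q_k = 22/1
…
k=2  a_k=2  p_k/q_k = 332/15
…
k=6  a_k=4  p_k/q_k = 40708/1839
…
k=8  a_k=2  p_k/q_k = 141338/6385
k=9  a_k=7  p_k/q_k = 1039681/46968
(x₁, y₁) = (1039681, 46968);  1039681² − 490·46968² = 1 ✓

1039681 46968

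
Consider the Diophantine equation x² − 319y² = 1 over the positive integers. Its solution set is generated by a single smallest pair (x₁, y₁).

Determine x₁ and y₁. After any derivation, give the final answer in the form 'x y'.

12901780 722361

d=319: √d = [17; 1,6,5,1,4,…,6,1,34] (ℓ=14, even), read p_13/q_13
a_0=17:  p_0=17·1+0=17,  q_0=17·0+1=1
…
a_2=6:  p_2=6·18+17=125,  q_2=6·1+1=7
a_3=5:  p_3=5·125+18=643,  q_3=5·7+1=36
a_4=1:  p_4=1·643+125=768,  q_4=1·36+7=43
a_5=4:  p_5=4·768+643=3715,  q_5=4·43+36=208
a_6=3:  p_6=3·3715+768=11913,  q_6=3·208+43=667
a_7=1:  p_7=1·11913+3715=15628,  q_7=1·667+208=875
…
a_9=4:  p_9=4·58797+15628=250816,  q_9=4·3292+875=14043
…
a_12=6:  p_12=6·1798881+309613=11102899,  q_12=6·100718+17335=621643
a_13=1:  p_13=1·11102899+1798881=12901780,  q_13=1·621643+100718=722361
fundamental: x₁=12901780, y₁=722361  (since 166455927168400 − 319·521805414321 = 1)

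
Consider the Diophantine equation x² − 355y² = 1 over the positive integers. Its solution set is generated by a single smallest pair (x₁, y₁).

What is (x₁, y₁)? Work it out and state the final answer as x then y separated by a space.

954809 50676

√355 = [18; 1,5,3,3,1,6,1,3,3,5,1,36, …], period ℓ=12 (even) → k=11
a_0=18:  p_0=18·1+0=18,  q_0=18·0+1=1
…
a_3=3:  p_3=3·113+19=358,  q_3=3·6+1=19
…
a_5=1:  p_5=1·1187+358=1545,  q_5=1·63+19=82
…
a_9=3:  p_9=3·46463+12002=151391,  q_9=3·2466+637=8035
a_10=5:  p_10=5·151391+46463=803418,  q_10=5·8035+2466=42641
a_11=1:  p_11=1·803418+151391=954809,  q_11=1·42641+8035=50676
(x₁, y₁) = (954809, 50676);  954809² − 355·50676² = 1 ✓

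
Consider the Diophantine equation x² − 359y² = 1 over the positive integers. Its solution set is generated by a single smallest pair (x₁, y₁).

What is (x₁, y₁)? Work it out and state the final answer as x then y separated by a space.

√359 = [18; 1,17,1,36, …], period ℓ=4 (even) → k=3
a_0=18:  p_0=18·1+0=18,  q_0=18·0+1=1
…
a_2=17:  p_2=17·19+18=341,  q_2=17·1+1=18
a_3=1:  p_3=1·341+19=360,  q_3=1·18+1=19
→ (360, 19).  Check: 360²=129600, 359·19²=129599, difference 1.

360 19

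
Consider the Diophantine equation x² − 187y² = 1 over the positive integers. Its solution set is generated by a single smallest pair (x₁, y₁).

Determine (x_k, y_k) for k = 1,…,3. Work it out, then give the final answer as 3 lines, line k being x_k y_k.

1682 123
5658247 413772
19034341226 1391928885

[13; 1,2,13,2,1,26] for √187; ℓ=6 ⇒ convergent index 5
i=0: a=13 ⇒ p=13, q=1
…
i=4: a=2 ⇒ p=1135, q=83
i=5: a=1 ⇒ p=1682, q=123
fundamental: x₁=1682, y₁=123  (since 2829124 − 187·15129 = 1)
(1682+123√187)^2 = 5658247 + 413772√187
(1682+123√187)^3 = 19034341226 + 1391928885√187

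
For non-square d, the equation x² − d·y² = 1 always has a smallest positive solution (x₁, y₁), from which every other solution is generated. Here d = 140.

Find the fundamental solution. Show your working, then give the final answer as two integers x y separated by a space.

d=140: √d = [11; 1,4,1,22] (ℓ=4, even), read p_3/q_3
step 0: (11, 1)  from 11·(1,0) + (0,1)
…
step 2: (59, 5)  from 4·(12,1) + (11,1)
step 3: (71, 6)  from 1·(59,5) + (12,1)
(x₁, y₁) = (71, 6);  71² − 140·6² = 1 ✓

71 6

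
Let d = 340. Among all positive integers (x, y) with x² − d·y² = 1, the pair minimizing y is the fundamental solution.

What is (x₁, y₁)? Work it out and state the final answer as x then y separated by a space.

285769 15498

d=340: √d = [18; 2,3,1,1,1,…,3,2,36] (ℓ=14, even), read p_13/q_13
a_0=18:  p_0=18·1+0=18,  q_0=18·0+1=1
a_1=2:  p_1=2·18+1=37,  q_1=2·1+0=2
…
a_4=1:  p_4=1·166+129=295,  q_4=1·9+7=16
a_5=1:  p_5=1·295+166=461,  q_5=1·16+9=25
a_6=1:  p_6=1·461+295=756,  q_6=1·25+16=41
…
a_8=1:  p_8=1·6509+756=7265,  q_8=1·353+41=394
…
a_12=3:  p_12=3·34813+21039=125478,  q_12=3·1888+1141=6805
a_13=2:  p_13=2·125478+34813=285769,  q_13=2·6805+1888=15498
(x₁, y₁) = (285769, 15498);  285769² − 340·15498² = 1 ✓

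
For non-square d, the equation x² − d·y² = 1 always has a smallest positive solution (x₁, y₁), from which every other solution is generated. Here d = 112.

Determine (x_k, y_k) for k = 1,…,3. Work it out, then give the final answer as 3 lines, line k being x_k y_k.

127 12
32257 3048
8193151 774180

d=112: √d = [10; 1,1,2,1,1,20] (ℓ=6, even), read p_5/q_5
a_0=10:  p_0=10·1+0=10,  q_0=10·0+1=1
…
a_4=1:  p_4=1·53+21=74,  q_4=1·5+2=7
a_5=1:  p_5=1·74+53=127,  q_5=1·7+5=12
fundamental: x₁=127, y₁=12  (since 16129 − 112·144 = 1)
n=2: (127,12)∘(127,12) = (127·127+112·12·12, 127·12+12·127) = (32257,3048)
n=3: (32257,3048)∘(127,12) = (127·32257+112·12·3048, 127·3048+12·32257) = (8193151,774180)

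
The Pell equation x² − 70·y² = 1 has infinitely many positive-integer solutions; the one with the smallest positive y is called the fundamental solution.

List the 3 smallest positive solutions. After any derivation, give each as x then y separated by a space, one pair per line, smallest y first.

√70 = [8; 2,1,2,1,2,16, …], period ℓ=6 (even) → k=5
i=0: a=8 ⇒ p=8, q=1
i=1: a=2 ⇒ p=17, q=2
i=2: a=1 ⇒ p=25, q=3
i=3: a=2 ⇒ p=67, q=8
i=4: a=1 ⇒ p=92, q=11
i=5: a=2 ⇒ p=251, q=30
→ (251, 30).  Check: 251²=63001, 70·30²=63000, difference 1.
n=2: (251,30)∘(251,30) = (251·251+70·30·30, 251·30+30·251) = (126001,15060)
n=3: (126001,15060)∘(251,30) = (251·126001+70·30·15060, 251·15060+30·126001) = (63252251,7560090)

251 30
126001 15060
63252251 7560090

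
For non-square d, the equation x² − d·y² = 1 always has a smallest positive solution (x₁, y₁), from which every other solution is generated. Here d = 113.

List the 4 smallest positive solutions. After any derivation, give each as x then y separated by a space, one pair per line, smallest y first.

1204353 113296
2900932297217 272896754976
6987493029899166849 657328051091107760
16830816386073401651890177 1583310020631184911403584

[10; 1,1,1,2,2,1,1,1,20] for √113; ℓ=9 ⇒ convergent index 17
k=0  a_k=10  p_k/q_k = 10/1
k=1  a_k=1  p_k/q_k = 11/1
k=2  a_k=1  p_k/q_k = 21/2
…
k=7  a_k=1  p_k/q_k = 489/46
…
k=9  a_k=20  p_k/q_k = 16009/1506
…
k=11  a_k=1  p_k/q_k = 32794/3085
k=12  a_k=1  p_k/q_k = 49579/4664
k=13  a_k=2  p_k/q_k = 131952/12413
k=14  a_k=2  p_k/q_k = 313483/29490
…
k=16  a_k=1  p_k/q_k = 758918/71393
k=17  a_k=1  p_k/q_k = 1204353/113296
(x₁, y₁) = (1204353, 113296);  1204353² − 113·113296² = 1 ✓
k=2:  x_2 = 1204353·1204353+113·113296·113296 = 2900932297217,  y_2 = 1204353·113296+113296·1204353 = 272896754976
k=3:  x_3 = 1204353·2900932297217+113·113296·272896754976 = 6987493029899166849,  y_3 = 1204353·272896754976+113296·2900932297217 = 657328051091107760
k=4:  x_4 = 1204353·6987493029899166849+113·113296·657328051091107760 = 16830816386073401651890177,  y_4 = 1204353·657328051091107760+113296·6987493029899166849 = 1583310020631184911403584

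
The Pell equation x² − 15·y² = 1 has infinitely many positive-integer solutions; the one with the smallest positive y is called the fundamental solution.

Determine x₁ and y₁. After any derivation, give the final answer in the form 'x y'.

4 1

[3; 1,6] for √15; ℓ=2 ⇒ convergent index 1
a_0=3:  p_0=3·1+0=3,  q_0=3·0+1=1
a_1=1:  p_1=1·3+1=4,  q_1=1·1+0=1
(x₁, y₁) = (4, 1);  4² − 15·1² = 1 ✓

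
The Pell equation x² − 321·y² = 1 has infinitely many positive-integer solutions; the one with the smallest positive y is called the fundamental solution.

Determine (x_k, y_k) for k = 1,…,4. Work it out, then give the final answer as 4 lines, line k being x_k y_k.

√321 → a₀=17, period (1,10,1,34); ℓ=4 even so k=3
step 0: (17, 1)  from 17·(1,0) + (0,1)
step 1: (18, 1)  from 1·(17,1) + (1,0)
step 2: (197, 11)  from 10·(18,1) + (17,1)
step 3: (215, 12)  from 1·(197,11) + (18,1)
→ (215, 12).  Check: 215²=46225, 321·12²=46224, difference 1.
(215+12√321)^2 = 92449 + 5160√321
(215+12√321)^3 = 39752855 + 2218788√321
(215+12√321)^4 = 17093635201 + 954073680√321

215 12
92449 5160
39752855 2218788
17093635201 954073680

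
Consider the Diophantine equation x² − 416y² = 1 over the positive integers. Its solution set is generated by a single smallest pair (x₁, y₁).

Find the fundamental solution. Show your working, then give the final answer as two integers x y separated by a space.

5201 255

√416 → a₀=20, period (2,1,1,9,1,1,2,40); ℓ=8 even so k=7
k=0  a_k=20  p_k/q_k = 20/1
k=1  a_k=2  p_k/q_k = 41/2
…
k=3  a_k=1  p_k/q_k = 102/5
k=4  a_k=9  p_k/q_k = 979/48
k=5  a_k=1  p_k/q_k = 1081/53
k=6  a_k=1  p_k/q_k = 2060/101
k=7  a_k=2  p_k/q_k = 5201/255
→ (5201, 255).  Check: 5201²=27050401, 416·255²=27050400, difference 1.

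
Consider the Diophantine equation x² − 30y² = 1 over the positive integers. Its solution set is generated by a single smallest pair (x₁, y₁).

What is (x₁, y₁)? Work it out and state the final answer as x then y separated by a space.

11 2

√30 = [5; 2,10, …], period ℓ=2 (even) → k=1
a_0=5:  p_0=5·1+0=5,  q_0=5·0+1=1
a_1=2:  p_1=2·5+1=11,  q_1=2·1+0=2
fundamental: x₁=11, y₁=2  (since 121 − 30·4 = 1)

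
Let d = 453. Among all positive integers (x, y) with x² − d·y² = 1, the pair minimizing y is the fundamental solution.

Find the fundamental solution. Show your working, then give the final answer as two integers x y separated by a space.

1653751 77700

d=453: √d = [21; 3,1,1,10,14,10,1,1,3,42] (ℓ=10, even), read p_9/q_9
i=0: a=21 ⇒ p=21, q=1
…
i=2: a=1 ⇒ p=85, q=4
…
i=4: a=10 ⇒ p=1575, q=74
i=5: a=14 ⇒ p=22199, q=1043
i=6: a=10 ⇒ p=223565, q=10504
…
i=8: a=1 ⇒ p=469329, q=22051
i=9: a=3 ⇒ p=1653751, q=77700
fundamental: x₁=1653751, y₁=77700  (since 2734892370001 − 453·6037290000 = 1)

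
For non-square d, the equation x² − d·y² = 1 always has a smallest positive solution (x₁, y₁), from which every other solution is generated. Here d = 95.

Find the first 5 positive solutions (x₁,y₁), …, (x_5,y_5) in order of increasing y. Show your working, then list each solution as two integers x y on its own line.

39 4
3041 312
237159 24332
18495361 1897584
1442400999 147987220

d=95: √d = [9; 1,2,1,18] (ℓ=4, even), read p_3/q_3
step 0: (9, 1)  from 9·(1,0) + (0,1)
…
step 2: (29, 3)  from 2·(10,1) + (9,1)
step 3: (39, 4)  from 1·(29,3) + (10,1)
→ (39, 4).  Check: 39²=1521, 95·4²=1520, difference 1.
(39+4√95)^2 = 3041 + 312√95
(39+4√95)^3 = 237159 + 24332√95
(39+4√95)^4 = 18495361 + 1897584√95
(39+4√95)^5 = 1442400999 + 147987220√95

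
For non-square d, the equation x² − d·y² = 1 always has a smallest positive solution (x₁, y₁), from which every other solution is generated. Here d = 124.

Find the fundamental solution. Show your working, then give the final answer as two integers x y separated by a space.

4620799 414960

√124 = [11; 7,2,1,1,1,…,2,7,22, …], period ℓ=16 (even) → k=15
step 0: (11, 1)  from 11·(1,0) + (0,1)
step 1: (78, 7)  from 7·(11,1) + (1,0)
…
step 4: (412, 37)  from 1·(245,22) + (167,15)
step 5: (657, 59)  from 1·(412,37) + (245,22)
…
step 7: (3040, 273)  from 1·(2383,214) + (657,59)
step 8: (14543, 1306)  from 4·(3040,273) + (2383,214)
step 9: (17583, 1579)  from 1·(14543,1306) + (3040,273)
step 10: (67292, 6043)  from 3·(17583,1579) + (14543,1306)
…
step 13: (237042, 21287)  from 1·(152167,13665) + (84875,7622)
step 14: (626251, 56239)  from 2·(237042,21287) + (152167,13665)
step 15: (4620799, 414960)  from 7·(626251,56239) + (237042,21287)
fundamental: x₁=4620799, y₁=414960  (since 21351783398401 − 124·172191801600 = 1)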